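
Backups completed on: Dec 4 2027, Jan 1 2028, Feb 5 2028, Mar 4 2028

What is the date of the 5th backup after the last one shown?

These are Saturdays at 28- or 35-day spacing (28, 35, 28).
The pattern: 1st Saturday of the month.
1st Saturday of April 2028: Apr 1 2028.
1st Saturday of May 2028: May 6 2028.
June 2028 — 1st Saturday is Jun 3 2028.
July 2028 — 1st Saturday is Jul 1 2028.
1st Saturday of August 2028: Aug 5 2028.

Aug 5 2028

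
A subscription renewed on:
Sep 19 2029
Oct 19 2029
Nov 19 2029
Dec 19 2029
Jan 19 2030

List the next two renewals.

Gaps: 30, 31, 30, 31 days — not constant. Every event is on the 19th of the month.
Pattern: the 19th of each month.
February 2030: Feb 19 2030.
March 2030: Mar 19 2030.

Feb 19 2030, Mar 19 2030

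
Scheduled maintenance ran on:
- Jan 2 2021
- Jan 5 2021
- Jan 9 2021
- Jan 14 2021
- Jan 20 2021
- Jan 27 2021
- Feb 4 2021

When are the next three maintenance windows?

Feb 13 2021, Feb 23 2021, Mar 6 2021

Intervals are 3, 4, 5, 6, 7, 8 days — an arithmetic progression with common difference 1.
Next gap: 9 days. Feb 4 2021 + 9 days = Feb 13 2021.
Next gap: 10 days. Feb 13 2021 + 10 days = Feb 23 2021.
Next gap: 11 days. Feb 23 2021 + 11 days = Mar 6 2021.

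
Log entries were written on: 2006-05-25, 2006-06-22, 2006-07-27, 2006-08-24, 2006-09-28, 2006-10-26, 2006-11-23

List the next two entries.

2006-12-28, 2007-01-25

Gaps: 28, 35, 28, 35, 28, 28 days — a mix of 28 and 35. Every date is a Thursday.
Each is the 4th Thursday of its month.
4th Thursday of December 2006: 2006-12-28.
January 2007 — 4th Thursday is 2007-01-25.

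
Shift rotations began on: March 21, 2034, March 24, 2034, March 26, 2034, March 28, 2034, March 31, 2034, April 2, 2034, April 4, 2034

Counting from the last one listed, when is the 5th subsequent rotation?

April 16, 2034

Gaps: 3, 2, 2, 3, 2, 2 days — not constant, but cyclic with period 3.
The events fall on every Tuesday, Friday and Sunday.
Next Friday: April 7, 2034.
The following Sunday is April 9, 2034.
Next Tuesday: April 11, 2034.
Next Friday: April 14, 2034.
Next Sunday: April 16, 2034.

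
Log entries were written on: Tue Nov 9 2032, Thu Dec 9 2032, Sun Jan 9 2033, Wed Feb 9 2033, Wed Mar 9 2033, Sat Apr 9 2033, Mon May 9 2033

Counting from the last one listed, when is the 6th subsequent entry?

Wed Nov 9 2033

The day-of-month is always 9 (30, 31, 31, 28, 31, 30 days between events).
So this recurs on the 9th of each month.
June 2033: Thu Jun 9 2033.
July 2033: Sat Jul 9 2033.
Next: August 2033 → Tue Aug 9 2033.
September 2033: Fri Sep 9 2033.
Next: October 2033 → Sun Oct 9 2033.
November 2033: Wed Nov 9 2033.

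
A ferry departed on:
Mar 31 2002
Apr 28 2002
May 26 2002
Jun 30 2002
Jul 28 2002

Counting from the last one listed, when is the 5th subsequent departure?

Every date is a Sunday; gaps 28, 28, 35, 28 days.
Each is the last Sunday of its month (at least one falls on the 29th or later, ruling out '4th Sunday').
August 2002 ends with Sunday Aug 25 2002.
Last Sunday of September 2002: Sep 29 2002.
October 2002 ends with Sunday Oct 27 2002.
Last Sunday of November 2002: Nov 24 2002.
Last Sunday of December 2002: Dec 29 2002.

Dec 29 2002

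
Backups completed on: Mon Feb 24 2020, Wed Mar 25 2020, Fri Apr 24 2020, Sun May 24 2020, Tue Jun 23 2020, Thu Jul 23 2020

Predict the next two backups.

Sat Aug 22 2020, Mon Sep 21 2020

The spacing is 30, 30, 30, 30, 30 days — always 30 days.
Thu Jul 23 2020 + 30 days = Sat Aug 22 2020.
Sat Aug 22 2020 + 30 days = Mon Sep 21 2020.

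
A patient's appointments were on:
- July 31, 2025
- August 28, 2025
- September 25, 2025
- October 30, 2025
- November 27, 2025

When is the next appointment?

These are Thursdays with 28, 28, 35, 28-day gaps.
Each is the final Thursday of its month — July 31, 2025 is past the 28th, so '4th Thursday' doesn't fit.
Last Thursday of December 2025: December 25, 2025.

December 25, 2025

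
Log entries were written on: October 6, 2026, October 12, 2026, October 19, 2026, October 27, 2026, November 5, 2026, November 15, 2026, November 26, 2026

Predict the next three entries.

December 8, 2026; December 21, 2026; January 4, 2027

Gaps: 6, 7, 8, 9, 10, 11 days — each gap is 1 larger than the previous one.
Next gap: 12 days. November 26, 2026 + 12 days = December 8, 2026.
Next gap: 13 days. December 8, 2026 + 13 days = December 21, 2026.
Next gap: 14 days. December 21, 2026 + 14 days = January 4, 2027.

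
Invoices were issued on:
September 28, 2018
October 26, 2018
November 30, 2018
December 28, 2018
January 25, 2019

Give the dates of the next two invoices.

All Fridays; the gaps (28, 35, 28, 28) vary with month length.
This is the last Friday of each month.
Last Friday of February 2019: February 22, 2019.
March 2019 ends with Friday March 29, 2019.

February 22, 2019; March 29, 2019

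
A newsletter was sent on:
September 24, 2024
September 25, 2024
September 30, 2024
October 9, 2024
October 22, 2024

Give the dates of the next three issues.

November 8, 2024; November 29, 2024; December 24, 2024

The spacing grows by 4 each time: 1, 5, 9, 13 days.
Next gap: 17 days. October 22, 2024 + 17 days = November 8, 2024.
Next gap: 21 days. November 8, 2024 + 21 days = November 29, 2024.
Next gap: 25 days. November 29, 2024 + 25 days = December 24, 2024.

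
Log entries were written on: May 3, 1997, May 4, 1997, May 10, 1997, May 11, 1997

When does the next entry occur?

May 17, 1997

Every event lands on a Saturday or Sunday (gaps cycle 1, 6, 1).
So the schedule is: every Saturday and Sunday.
Next Saturday: May 17, 1997.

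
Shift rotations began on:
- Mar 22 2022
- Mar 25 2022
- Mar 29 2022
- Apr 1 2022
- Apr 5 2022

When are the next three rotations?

Apr 8 2022, Apr 12 2022, Apr 15 2022

Every event lands on a Tuesday or Friday (gaps cycle 3, 4, 3, 4).
So the schedule is: every Tuesday and Friday.
Next Friday: Apr 8 2022.
The following Tuesday is Apr 12 2022.
Next Friday: Apr 15 2022.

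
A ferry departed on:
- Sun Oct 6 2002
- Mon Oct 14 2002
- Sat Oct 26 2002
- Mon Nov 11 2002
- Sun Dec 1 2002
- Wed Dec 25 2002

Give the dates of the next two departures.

Gaps: 8, 12, 16, 20, 24 days — each gap is 4 larger than the previous one.
Next gap: 28 days. Wed Dec 25 2002 + 28 days = Wed Jan 22 2003.
Next gap: 32 days. Wed Jan 22 2003 + 32 days = Sun Feb 23 2003.

Wed Jan 22 2003, Sun Feb 23 2003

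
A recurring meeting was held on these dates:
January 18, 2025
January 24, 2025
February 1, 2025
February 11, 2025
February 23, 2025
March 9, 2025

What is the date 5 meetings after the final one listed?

June 17, 2025

Gaps: 6, 8, 10, 12, 14 days — each gap is 2 larger than the previous one.
Next gap: 16 days. March 9, 2025 + 16 days = March 25, 2025.
Next gap: 18 days. March 25, 2025 + 18 days = April 12, 2025.
Next gap: 20 days. April 12, 2025 + 20 days = May 2, 2025.
Next gap: 22 days. May 2, 2025 + 22 days = May 24, 2025.
Next gap: 24 days. May 24, 2025 + 24 days = June 17, 2025.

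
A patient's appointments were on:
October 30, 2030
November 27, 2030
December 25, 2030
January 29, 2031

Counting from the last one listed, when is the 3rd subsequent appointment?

All Wednesdays; the gaps (28, 28, 35) vary with month length.
This is the last Wednesday of each month.
February 2031 ends with Wednesday February 26, 2031.
March 2031 ends with Wednesday March 26, 2031.
Last Wednesday of April 2031: April 30, 2031.

April 30, 2031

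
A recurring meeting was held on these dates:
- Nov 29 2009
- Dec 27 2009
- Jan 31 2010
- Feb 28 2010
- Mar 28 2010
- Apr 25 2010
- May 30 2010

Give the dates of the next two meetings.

Jun 27 2010, Jul 25 2010

Every date is a Sunday; gaps 28, 35, 28, 28, 28, 35 days.
Each is the last Sunday of its month (at least one falls on the 29th or later, ruling out '4th Sunday').
June 2010 ends with Sunday Jun 27 2010.
July 2010 ends with Sunday Jul 25 2010.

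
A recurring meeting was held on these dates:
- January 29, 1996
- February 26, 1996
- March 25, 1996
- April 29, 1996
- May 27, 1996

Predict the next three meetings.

June 24, 1996; July 29, 1996; August 26, 1996

All Mondays; the gaps (28, 28, 35, 28) vary with month length.
This is the last Monday of each month.
Last Monday of June 1996: June 24, 1996.
Last Monday of July 1996: July 29, 1996.
August 1996 ends with Monday August 26, 1996.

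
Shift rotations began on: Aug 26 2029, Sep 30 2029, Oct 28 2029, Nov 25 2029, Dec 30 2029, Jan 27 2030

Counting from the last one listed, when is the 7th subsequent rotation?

All Sundays; the gaps (35, 28, 28, 35, 28) vary with month length.
This is the last Sunday of each month.
February 2030 ends with Sunday Feb 24 2030.
March 2030 ends with Sunday Mar 31 2030.
Last Sunday of April 2030: Apr 28 2030.
Last Sunday of May 2030: May 26 2030.
June 2030 ends with Sunday Jun 30 2030.
July 2030 ends with Sunday Jul 28 2030.
Last Sunday of August 2030: Aug 25 2030.

Aug 25 2030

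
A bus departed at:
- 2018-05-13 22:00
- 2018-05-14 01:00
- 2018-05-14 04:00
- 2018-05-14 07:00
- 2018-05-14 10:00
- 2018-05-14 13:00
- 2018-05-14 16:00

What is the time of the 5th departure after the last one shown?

2018-05-15 07:00

Gaps: 3, 3, 3, 3, 3, 3 hours — each event is 3 hours after the previous one.
2018-05-14 16:00 + 3 h = 2018-05-14 19:00.
2018-05-14 19:00 + 3 h = 2018-05-14 22:00.
2018-05-14 22:00 + 3 h = 2018-05-15 01:00.
2018-05-15 01:00 + 3 h = 2018-05-15 04:00.
2018-05-15 04:00 + 3 h = 2018-05-15 07:00.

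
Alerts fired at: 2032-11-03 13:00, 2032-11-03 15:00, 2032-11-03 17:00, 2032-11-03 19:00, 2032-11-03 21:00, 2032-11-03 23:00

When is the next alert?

2032-11-04 01:00

Spacing: 2, 2, 2, 2, 2 h — constant 2 h.
2032-11-03 23:00 + 2 h = 2032-11-04 01:00.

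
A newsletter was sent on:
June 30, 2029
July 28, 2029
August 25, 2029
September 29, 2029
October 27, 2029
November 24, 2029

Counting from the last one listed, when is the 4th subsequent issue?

All Saturdays; the gaps (28, 28, 35, 28, 28) vary with month length.
This is the last Saturday of each month.
Last Saturday of December 2029: December 29, 2029.
Last Saturday of January 2030: January 26, 2030.
Last Saturday of February 2030: February 23, 2030.
Last Saturday of March 2030: March 30, 2030.

March 30, 2030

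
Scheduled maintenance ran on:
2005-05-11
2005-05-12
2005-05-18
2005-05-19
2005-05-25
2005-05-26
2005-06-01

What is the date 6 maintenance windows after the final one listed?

Gaps: 1, 6, 1, 6, 1, 6 days — not constant, but cyclic with period 2.
The events fall on every Wednesday and Thursday.
The following Thursday is 2005-06-02.
Next Wednesday: 2005-06-08.
Next Thursday: 2005-06-09.
Next Wednesday: 2005-06-15.
The following Thursday is 2005-06-16.
Next Wednesday: 2005-06-22.

2005-06-22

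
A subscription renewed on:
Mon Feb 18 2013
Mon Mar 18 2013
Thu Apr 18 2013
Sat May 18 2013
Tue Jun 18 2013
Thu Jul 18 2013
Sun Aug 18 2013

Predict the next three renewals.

Wed Sep 18 2013, Fri Oct 18 2013, Mon Nov 18 2013

Gaps: 28, 31, 30, 31, 30, 31 days — not constant. Every event is on the 18th of the month.
Pattern: the 18th of each month.
Next: September 2013 → Wed Sep 18 2013.
October 2013: Fri Oct 18 2013.
November 2013: Mon Nov 18 2013.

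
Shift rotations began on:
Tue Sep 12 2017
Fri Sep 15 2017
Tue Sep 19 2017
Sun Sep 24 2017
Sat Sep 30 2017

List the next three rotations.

Sat Oct 7 2017, Sun Oct 15 2017, Tue Oct 24 2017

Gaps: 3, 4, 5, 6 days — each gap is 1 larger than the previous one.
Next gap: 7 days. Sat Sep 30 2017 + 7 days = Sat Oct 7 2017.
Next gap: 8 days. Sat Oct 7 2017 + 8 days = Sun Oct 15 2017.
Next gap: 9 days. Sun Oct 15 2017 + 9 days = Tue Oct 24 2017.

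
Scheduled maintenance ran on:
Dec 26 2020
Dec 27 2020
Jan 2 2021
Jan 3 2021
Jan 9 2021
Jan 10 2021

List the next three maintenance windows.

Jan 16 2021, Jan 17 2021, Jan 23 2021

The gap pattern 1, 6, 1, 6, 1 repeats every 2 events.
These are the Saturdays and Sundays of each week.
The following Saturday is Jan 16 2021.
Next Sunday: Jan 17 2021.
Next Saturday: Jan 23 2021.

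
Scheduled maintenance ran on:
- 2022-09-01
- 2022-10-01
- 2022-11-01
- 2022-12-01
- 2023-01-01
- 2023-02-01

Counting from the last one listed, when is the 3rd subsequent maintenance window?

The day-of-month is always 1 (30, 31, 30, 31, 31 days between events).
So this recurs on the 1st of each month.
Next: March 2023 → 2023-03-01.
April 2023: 2023-04-01.
Next: May 2023 → 2023-05-01.

2023-05-01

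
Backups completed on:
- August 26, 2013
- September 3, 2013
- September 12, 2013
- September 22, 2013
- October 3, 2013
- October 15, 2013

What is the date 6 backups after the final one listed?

January 16, 2014

Gaps: 8, 9, 10, 11, 12 days — each gap is 1 larger than the previous one.
Next gap: 13 days. October 15, 2013 + 13 days = October 28, 2013.
Next gap: 14 days. October 28, 2013 + 14 days = November 11, 2013.
Next gap: 15 days. November 11, 2013 + 15 days = November 26, 2013.
Next gap: 16 days. November 26, 2013 + 16 days = December 12, 2013.
Next gap: 17 days. December 12, 2013 + 17 days = December 29, 2013.
Next gap: 18 days. December 29, 2013 + 18 days = January 16, 2014.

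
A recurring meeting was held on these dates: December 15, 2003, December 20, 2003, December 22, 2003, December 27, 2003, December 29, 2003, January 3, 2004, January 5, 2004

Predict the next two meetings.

Gaps: 5, 2, 5, 2, 5, 2 days — not constant, but cyclic with period 2.
The events fall on every Monday and Saturday.
Next Saturday: January 10, 2004.
Next Monday: January 12, 2004.

January 10, 2004; January 12, 2004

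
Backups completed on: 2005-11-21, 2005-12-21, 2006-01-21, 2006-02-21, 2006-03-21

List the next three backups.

Gaps: 30, 31, 31, 28 days — not constant. Every event is on the 21st of the month.
Pattern: the 21st of each month.
April 2006: 2006-04-21.
May 2006: 2006-05-21.
Next: June 2006 → 2006-06-21.

2006-04-21, 2006-05-21, 2006-06-21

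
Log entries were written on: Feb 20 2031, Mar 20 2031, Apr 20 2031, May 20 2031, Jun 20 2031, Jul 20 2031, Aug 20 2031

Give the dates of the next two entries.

Gaps: 28, 31, 30, 31, 30, 31 days — not constant. Every event is on the 20th of the month.
Pattern: the 20th of each month.
September 2031: Sep 20 2031.
October 2031: Oct 20 2031.

Sep 20 2031, Oct 20 2031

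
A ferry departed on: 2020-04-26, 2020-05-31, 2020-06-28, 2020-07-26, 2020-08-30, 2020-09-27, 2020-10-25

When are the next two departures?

These are Sundays with 35, 28, 28, 35, 28, 28-day gaps.
Each is the final Sunday of its month — 2020-05-31 is past the 28th, so '4th Sunday' doesn't fit.
Last Sunday of November 2020: 2020-11-29.
Last Sunday of December 2020: 2020-12-27.

2020-11-29, 2020-12-27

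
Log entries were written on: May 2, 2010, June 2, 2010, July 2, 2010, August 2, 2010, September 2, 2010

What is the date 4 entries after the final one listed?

Each date is the 2nd; the gaps (31, 30, 31, 31) track the month lengths.
The rule is the 2nd of each month.
October 2010: October 2, 2010.
November 2010: November 2, 2010.
December 2010: December 2, 2010.
Next: January 2011 → January 2, 2011.

January 2, 2011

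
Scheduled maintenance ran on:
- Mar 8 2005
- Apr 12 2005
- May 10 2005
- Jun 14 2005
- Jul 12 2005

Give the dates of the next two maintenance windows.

These are Tuesdays at 28- or 35-day spacing (35, 28, 35, 28).
The pattern: 2nd Tuesday of the month.
August 2005 — 2nd Tuesday is Aug 9 2005.
2nd Tuesday of September 2005: Sep 13 2005.

Aug 9 2005, Sep 13 2005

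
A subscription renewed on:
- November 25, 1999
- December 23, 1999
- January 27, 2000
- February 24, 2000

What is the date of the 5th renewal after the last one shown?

July 27, 2000

All dates are Thursdays, 28, 35, 28 days apart.
Specifically, the 4th Thursday of each month.
4th Thursday of March 2000: March 23, 2000.
April 2000 — 4th Thursday is April 27, 2000.
May 2000 — 4th Thursday is May 25, 2000.
4th Thursday of June 2000: June 22, 2000.
July 2000 — 4th Thursday is July 27, 2000.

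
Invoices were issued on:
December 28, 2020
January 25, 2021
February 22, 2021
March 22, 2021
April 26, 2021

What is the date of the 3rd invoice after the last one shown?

Gaps: 28, 28, 28, 35 days — a mix of 28 and 35. Every date is a Monday.
Each is the 4th Monday of its month.
4th Monday of May 2021: May 24, 2021.
June 2021 — 4th Monday is June 28, 2021.
July 2021 — 4th Monday is July 26, 2021.

July 26, 2021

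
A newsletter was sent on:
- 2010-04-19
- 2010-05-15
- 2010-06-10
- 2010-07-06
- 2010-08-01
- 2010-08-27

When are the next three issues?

2010-09-22, 2010-10-18, 2010-11-13

The spacing is 26, 26, 26, 26, 26 days — always 26 days.
2010-08-27 + 26 days = 2010-09-22.
2010-09-22 + 26 days = 2010-10-18.
2010-10-18 + 26 days = 2010-11-13.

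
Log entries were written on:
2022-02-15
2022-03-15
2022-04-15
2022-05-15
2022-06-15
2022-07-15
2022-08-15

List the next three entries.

Gaps: 28, 31, 30, 31, 30, 31 days — not constant. Every event is on the 15th of the month.
Pattern: the 15th of each month.
Next: September 2022 → 2022-09-15.
Next: October 2022 → 2022-10-15.
Next: November 2022 → 2022-11-15.

2022-09-15, 2022-10-15, 2022-11-15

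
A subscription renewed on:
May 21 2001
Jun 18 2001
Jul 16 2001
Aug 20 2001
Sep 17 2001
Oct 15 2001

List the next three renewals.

Nov 19 2001, Dec 17 2001, Jan 21 2002

Gaps: 28, 28, 35, 28, 28 days — a mix of 28 and 35. Every date is a Monday.
Each is the 3rd Monday of its month.
3rd Monday of November 2001: Nov 19 2001.
December 2001 — 3rd Monday is Dec 17 2001.
January 2002 — 3rd Monday is Jan 21 2002.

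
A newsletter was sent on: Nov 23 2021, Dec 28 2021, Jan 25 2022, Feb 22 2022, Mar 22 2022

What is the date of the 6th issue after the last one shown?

Sep 27 2022

All dates are Tuesdays, 35, 28, 28, 28 days apart.
Specifically, the 4th Tuesday of each month.
4th Tuesday of April 2022: Apr 26 2022.
May 2022 — 4th Tuesday is May 24 2022.
4th Tuesday of June 2022: Jun 28 2022.
4th Tuesday of July 2022: Jul 26 2022.
4th Tuesday of August 2022: Aug 23 2022.
September 2022 — 4th Tuesday is Sep 27 2022.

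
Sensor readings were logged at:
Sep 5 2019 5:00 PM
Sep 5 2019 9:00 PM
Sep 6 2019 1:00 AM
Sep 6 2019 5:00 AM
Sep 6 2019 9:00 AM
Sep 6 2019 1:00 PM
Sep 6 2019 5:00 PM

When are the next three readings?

Sep 6 2019 9:00 PM, Sep 7 2019 1:00 AM, Sep 7 2019 5:00 AM

Spacing: 4, 4, 4, 4, 4, 4 h — constant 4 h.
Sep 6 2019 5:00 PM + 4 h = Sep 6 2019 9:00 PM.
Sep 6 2019 9:00 PM + 4 h = Sep 7 2019 1:00 AM.
Sep 7 2019 1:00 AM + 4 h = Sep 7 2019 5:00 AM.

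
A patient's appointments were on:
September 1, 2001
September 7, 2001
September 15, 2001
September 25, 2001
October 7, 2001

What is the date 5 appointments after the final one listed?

Gaps: 6, 8, 10, 12 days — each gap is 2 larger than the previous one.
Next gap: 14 days. October 7, 2001 + 14 days = October 21, 2001.
Next gap: 16 days. October 21, 2001 + 16 days = November 6, 2001.
Next gap: 18 days. November 6, 2001 + 18 days = November 24, 2001.
Next gap: 20 days. November 24, 2001 + 20 days = December 14, 2001.
Next gap: 22 days. December 14, 2001 + 22 days = January 5, 2002.

January 5, 2002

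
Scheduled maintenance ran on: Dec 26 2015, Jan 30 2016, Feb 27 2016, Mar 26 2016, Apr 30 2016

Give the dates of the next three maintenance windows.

May 28 2016, Jun 25 2016, Jul 30 2016

Every date is a Saturday; gaps 35, 28, 28, 35 days.
Each is the last Saturday of its month (at least one falls on the 29th or later, ruling out '4th Saturday').
May 2016 ends with Saturday May 28 2016.
June 2016 ends with Saturday Jun 25 2016.
Last Saturday of July 2016: Jul 30 2016.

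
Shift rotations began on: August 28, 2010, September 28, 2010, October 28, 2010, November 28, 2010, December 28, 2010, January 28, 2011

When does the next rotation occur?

Gaps: 31, 30, 31, 30, 31 days — not constant. Every event is on the 28th of the month.
Pattern: the 28th of each month.
Next: February 2011 → February 28, 2011.

February 28, 2011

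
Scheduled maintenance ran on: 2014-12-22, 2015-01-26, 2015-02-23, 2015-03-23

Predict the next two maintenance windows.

2015-04-27, 2015-05-25

Gaps: 35, 28, 28 days — a mix of 28 and 35. Every date is a Monday.
Each is the 4th Monday of its month.
April 2015 — 4th Monday is 2015-04-27.
4th Monday of May 2015: 2015-05-25.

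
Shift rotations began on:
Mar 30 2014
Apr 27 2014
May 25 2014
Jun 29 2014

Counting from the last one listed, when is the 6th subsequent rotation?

These are Sundays with 28, 28, 35-day gaps.
Each is the final Sunday of its month — Mar 30 2014 is past the 28th, so '4th Sunday' doesn't fit.
July 2014 ends with Sunday Jul 27 2014.
Last Sunday of August 2014: Aug 31 2014.
September 2014 ends with Sunday Sep 28 2014.
Last Sunday of October 2014: Oct 26 2014.
November 2014 ends with Sunday Nov 30 2014.
Last Sunday of December 2014: Dec 28 2014.

Dec 28 2014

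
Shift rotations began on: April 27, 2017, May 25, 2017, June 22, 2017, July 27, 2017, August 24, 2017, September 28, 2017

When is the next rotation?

These are Thursdays at 28- or 35-day spacing (28, 28, 35, 28, 35).
The pattern: 4th Thursday of the month.
4th Thursday of October 2017: October 26, 2017.

October 26, 2017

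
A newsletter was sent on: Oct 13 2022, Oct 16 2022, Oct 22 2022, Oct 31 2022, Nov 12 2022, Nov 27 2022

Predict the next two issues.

Intervals are 3, 6, 9, 12, 15 days — an arithmetic progression with common difference 3.
Next gap: 18 days. Nov 27 2022 + 18 days = Dec 15 2022.
Next gap: 21 days. Dec 15 2022 + 21 days = Jan 5 2023.

Dec 15 2022, Jan 5 2023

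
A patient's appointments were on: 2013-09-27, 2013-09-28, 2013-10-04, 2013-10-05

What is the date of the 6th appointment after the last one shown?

The gap pattern 1, 6, 1 repeats every 2 events.
These are the Fridays and Saturdays of each week.
Next Friday: 2013-10-11.
Next Saturday: 2013-10-12.
Next Friday: 2013-10-18.
Next Saturday: 2013-10-19.
Next Friday: 2013-10-25.
Next Saturday: 2013-10-26.

2013-10-26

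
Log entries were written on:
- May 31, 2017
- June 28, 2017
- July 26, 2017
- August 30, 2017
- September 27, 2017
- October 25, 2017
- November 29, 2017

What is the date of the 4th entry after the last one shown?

Every date is a Wednesday; gaps 28, 28, 35, 28, 28, 35 days.
Each is the last Wednesday of its month (at least one falls on the 29th or later, ruling out '4th Wednesday').
Last Wednesday of December 2017: December 27, 2017.
Last Wednesday of January 2018: January 31, 2018.
Last Wednesday of February 2018: February 28, 2018.
March 2018 ends with Wednesday March 28, 2018.

March 28, 2018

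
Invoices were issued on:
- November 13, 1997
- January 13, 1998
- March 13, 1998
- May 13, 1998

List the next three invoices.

Gaps: 61, 59, 61 days — not constant. Every event is on the 13th of the month.
Pattern: the 13th of every 2 months.
Next: July 1998 → July 13, 1998.
September 1998: September 13, 1998.
Next: November 1998 → November 13, 1998.

July 13, 1998; September 13, 1998; November 13, 1998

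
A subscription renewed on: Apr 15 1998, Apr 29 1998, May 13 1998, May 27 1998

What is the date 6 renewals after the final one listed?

Aug 19 1998

Every event comes 14 days after the last (14, 14, 14).
May 27 1998 + 14 days = Jun 10 1998.
Jun 10 1998 + 14 days = Jun 24 1998.
Jun 24 1998 + 14 days = Jul 8 1998.
Jul 8 1998 + 14 days = Jul 22 1998.
Jul 22 1998 + 14 days = Aug 5 1998.
Aug 5 1998 + 14 days = Aug 19 1998.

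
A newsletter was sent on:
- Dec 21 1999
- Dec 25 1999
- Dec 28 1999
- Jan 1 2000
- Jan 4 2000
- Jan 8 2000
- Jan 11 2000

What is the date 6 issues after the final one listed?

Feb 1 2000

Every event lands on a Tuesday or Saturday (gaps cycle 4, 3, 4, 3, 4, 3).
So the schedule is: every Tuesday and Saturday.
The following Saturday is Jan 15 2000.
The following Tuesday is Jan 18 2000.
The following Saturday is Jan 22 2000.
The following Tuesday is Jan 25 2000.
Next Saturday: Jan 29 2000.
Next Tuesday: Feb 1 2000.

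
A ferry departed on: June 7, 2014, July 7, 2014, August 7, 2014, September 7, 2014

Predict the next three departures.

October 7, 2014; November 7, 2014; December 7, 2014

Gaps: 30, 31, 31 days — not constant. Every event is on the 7th of the month.
Pattern: the 7th of each month.
October 2014: October 7, 2014.
Next: November 2014 → November 7, 2014.
December 2014: December 7, 2014.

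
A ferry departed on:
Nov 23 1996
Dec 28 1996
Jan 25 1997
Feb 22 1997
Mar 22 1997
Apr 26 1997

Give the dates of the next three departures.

May 24 1997, Jun 28 1997, Jul 26 1997

These are Saturdays at 28- or 35-day spacing (35, 28, 28, 28, 35).
The pattern: 4th Saturday of the month.
May 1997 — 4th Saturday is May 24 1997.
4th Saturday of June 1997: Jun 28 1997.
July 1997 — 4th Saturday is Jul 26 1997.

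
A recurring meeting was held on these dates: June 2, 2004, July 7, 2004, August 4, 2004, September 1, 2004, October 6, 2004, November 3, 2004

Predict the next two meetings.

These are Wednesdays at 28- or 35-day spacing (35, 28, 28, 35, 28).
The pattern: 1st Wednesday of the month.
December 2004 — 1st Wednesday is December 1, 2004.
January 2005 — 1st Wednesday is January 5, 2005.

December 1, 2004; January 5, 2005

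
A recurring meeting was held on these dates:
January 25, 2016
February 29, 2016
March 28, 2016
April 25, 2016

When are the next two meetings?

May 30, 2016; June 27, 2016

All Mondays; the gaps (35, 28, 28) vary with month length.
This is the last Monday of each month.
Last Monday of May 2016: May 30, 2016.
Last Monday of June 2016: June 27, 2016.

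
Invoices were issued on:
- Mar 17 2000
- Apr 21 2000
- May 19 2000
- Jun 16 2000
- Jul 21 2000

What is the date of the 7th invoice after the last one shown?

Gaps: 35, 28, 28, 35 days — a mix of 28 and 35. Every date is a Friday.
Each is the 3rd Friday of its month.
August 2000 — 3rd Friday is Aug 18 2000.
September 2000 — 3rd Friday is Sep 15 2000.
October 2000 — 3rd Friday is Oct 20 2000.
3rd Friday of November 2000: Nov 17 2000.
3rd Friday of December 2000: Dec 15 2000.
January 2001 — 3rd Friday is Jan 19 2001.
February 2001 — 3rd Friday is Feb 16 2001.

Feb 16 2001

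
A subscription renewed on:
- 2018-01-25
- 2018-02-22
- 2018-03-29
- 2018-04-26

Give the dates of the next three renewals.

Every date is a Thursday; gaps 28, 35, 28 days.
Each is the last Thursday of its month (at least one falls on the 29th or later, ruling out '4th Thursday').
Last Thursday of May 2018: 2018-05-31.
Last Thursday of June 2018: 2018-06-28.
Last Thursday of July 2018: 2018-07-26.

2018-05-31, 2018-06-28, 2018-07-26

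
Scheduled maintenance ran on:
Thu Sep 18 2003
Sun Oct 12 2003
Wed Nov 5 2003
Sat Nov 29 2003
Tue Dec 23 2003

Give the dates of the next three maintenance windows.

Fri Jan 16 2004, Mon Feb 9 2004, Thu Mar 4 2004

Gaps between consecutive events: 24, 24, 24, 24 days — a constant 24-day interval.
Tue Dec 23 2003 + 24 days = Fri Jan 16 2004.
Fri Jan 16 2004 + 24 days = Mon Feb 9 2004.
Mon Feb 9 2004 + 24 days = Thu Mar 4 2004.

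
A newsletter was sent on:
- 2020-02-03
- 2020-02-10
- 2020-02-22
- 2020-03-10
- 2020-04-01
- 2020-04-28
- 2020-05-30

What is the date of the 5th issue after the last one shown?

Gaps: 7, 12, 17, 22, 27, 32 days — each gap is 5 larger than the previous one.
Next gap: 37 days. 2020-05-30 + 37 days = 2020-07-06.
Next gap: 42 days. 2020-07-06 + 42 days = 2020-08-17.
Next gap: 47 days. 2020-08-17 + 47 days = 2020-10-03.
Next gap: 52 days. 2020-10-03 + 52 days = 2020-11-24.
Next gap: 57 days. 2020-11-24 + 57 days = 2021-01-20.

2021-01-20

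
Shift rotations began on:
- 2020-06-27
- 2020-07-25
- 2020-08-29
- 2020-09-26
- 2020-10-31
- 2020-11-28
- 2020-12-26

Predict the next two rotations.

2021-01-30, 2021-02-27

All Saturdays; the gaps (28, 35, 28, 35, 28, 28) vary with month length.
This is the last Saturday of each month.
Last Saturday of January 2021: 2021-01-30.
Last Saturday of February 2021: 2021-02-27.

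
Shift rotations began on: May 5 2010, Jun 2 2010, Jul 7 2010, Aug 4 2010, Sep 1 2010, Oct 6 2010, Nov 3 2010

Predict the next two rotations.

Gaps: 28, 35, 28, 28, 35, 28 days — a mix of 28 and 35. Every date is a Wednesday.
Each is the 1st Wednesday of its month.
1st Wednesday of December 2010: Dec 1 2010.
January 2011 — 1st Wednesday is Jan 5 2011.

Dec 1 2010, Jan 5 2011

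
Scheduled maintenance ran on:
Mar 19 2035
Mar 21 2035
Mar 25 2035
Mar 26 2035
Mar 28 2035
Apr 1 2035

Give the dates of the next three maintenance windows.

Apr 2 2035, Apr 4 2035, Apr 8 2035

The gap pattern 2, 4, 1, 2, 4 repeats every 3 events.
These are the Mondays, Wednesdays and Sundays of each week.
The following Monday is Apr 2 2035.
The following Wednesday is Apr 4 2035.
The following Sunday is Apr 8 2035.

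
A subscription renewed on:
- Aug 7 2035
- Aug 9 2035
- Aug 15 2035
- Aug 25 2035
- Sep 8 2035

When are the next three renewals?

Intervals are 2, 6, 10, 14 days — an arithmetic progression with common difference 4.
Next gap: 18 days. Sep 8 2035 + 18 days = Sep 26 2035.
Next gap: 22 days. Sep 26 2035 + 22 days = Oct 18 2035.
Next gap: 26 days. Oct 18 2035 + 26 days = Nov 13 2035.

Sep 26 2035, Oct 18 2035, Nov 13 2035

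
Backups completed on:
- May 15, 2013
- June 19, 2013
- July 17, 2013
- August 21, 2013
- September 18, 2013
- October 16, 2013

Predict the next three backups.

November 20, 2013; December 18, 2013; January 15, 2014

Gaps: 35, 28, 35, 28, 28 days — a mix of 28 and 35. Every date is a Wednesday.
Each is the 3rd Wednesday of its month.
3rd Wednesday of November 2013: November 20, 2013.
3rd Wednesday of December 2013: December 18, 2013.
January 2014 — 3rd Wednesday is January 15, 2014.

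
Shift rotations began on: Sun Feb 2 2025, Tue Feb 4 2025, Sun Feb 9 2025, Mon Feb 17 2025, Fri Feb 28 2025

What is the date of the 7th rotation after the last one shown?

Fri Aug 8 2025

The spacing grows by 3 each time: 2, 5, 8, 11 days.
Next gap: 14 days. Fri Feb 28 2025 + 14 days = Fri Mar 14 2025.
Next gap: 17 days. Fri Mar 14 2025 + 17 days = Mon Mar 31 2025.
Next gap: 20 days. Mon Mar 31 2025 + 20 days = Sun Apr 20 2025.
Next gap: 23 days. Sun Apr 20 2025 + 23 days = Tue May 13 2025.
Next gap: 26 days. Tue May 13 2025 + 26 days = Sun Jun 8 2025.
Next gap: 29 days. Sun Jun 8 2025 + 29 days = Mon Jul 7 2025.
Next gap: 32 days. Mon Jul 7 2025 + 32 days = Fri Aug 8 2025.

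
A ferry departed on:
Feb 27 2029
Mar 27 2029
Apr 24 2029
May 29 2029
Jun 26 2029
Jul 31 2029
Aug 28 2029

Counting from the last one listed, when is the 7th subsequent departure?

These are Tuesdays with 28, 28, 35, 28, 35, 28-day gaps.
Each is the final Tuesday of its month — May 29 2029 is past the 28th, so '4th Tuesday' doesn't fit.
Last Tuesday of September 2029: Sep 25 2029.
October 2029 ends with Tuesday Oct 30 2029.
Last Tuesday of November 2029: Nov 27 2029.
December 2029 ends with Tuesday Dec 25 2029.
January 2030 ends with Tuesday Jan 29 2030.
February 2030 ends with Tuesday Feb 26 2030.
Last Tuesday of March 2030: Mar 26 2030.

Mar 26 2030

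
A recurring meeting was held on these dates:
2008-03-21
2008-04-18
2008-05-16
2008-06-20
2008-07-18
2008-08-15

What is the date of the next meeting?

2008-09-19

These are Fridays at 28- or 35-day spacing (28, 28, 35, 28, 28).
The pattern: 3rd Friday of the month.
September 2008 — 3rd Friday is 2008-09-19.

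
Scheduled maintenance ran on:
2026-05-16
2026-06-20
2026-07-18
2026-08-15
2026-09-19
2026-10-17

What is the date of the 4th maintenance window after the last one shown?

These are Saturdays at 28- or 35-day spacing (35, 28, 28, 35, 28).
The pattern: 3rd Saturday of the month.
November 2026 — 3rd Saturday is 2026-11-21.
3rd Saturday of December 2026: 2026-12-19.
3rd Saturday of January 2027: 2027-01-16.
3rd Saturday of February 2027: 2027-02-20.

2027-02-20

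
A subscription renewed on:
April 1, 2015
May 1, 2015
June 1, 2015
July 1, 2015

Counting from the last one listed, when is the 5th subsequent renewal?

December 1, 2015

The day-of-month is always 1 (30, 31, 30 days between events).
So this recurs on the 1st of each month.
Next: August 2015 → August 1, 2015.
Next: September 2015 → September 1, 2015.
October 2015: October 1, 2015.
November 2015: November 1, 2015.
December 2015: December 1, 2015.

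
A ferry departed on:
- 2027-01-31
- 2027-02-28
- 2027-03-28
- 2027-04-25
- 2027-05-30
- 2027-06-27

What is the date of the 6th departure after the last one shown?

2027-12-26

These are Sundays with 28, 28, 28, 35, 28-day gaps.
Each is the final Sunday of its month — 2027-01-31 is past the 28th, so '4th Sunday' doesn't fit.
July 2027 ends with Sunday 2027-07-25.
August 2027 ends with Sunday 2027-08-29.
Last Sunday of September 2027: 2027-09-26.
Last Sunday of October 2027: 2027-10-31.
November 2027 ends with Sunday 2027-11-28.
Last Sunday of December 2027: 2027-12-26.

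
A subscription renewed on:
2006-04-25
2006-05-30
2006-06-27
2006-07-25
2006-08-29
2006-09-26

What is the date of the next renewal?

These are Tuesdays with 35, 28, 28, 35, 28-day gaps.
Each is the final Tuesday of its month — 2006-05-30 is past the 28th, so '4th Tuesday' doesn't fit.
October 2006 ends with Tuesday 2006-10-31.

2006-10-31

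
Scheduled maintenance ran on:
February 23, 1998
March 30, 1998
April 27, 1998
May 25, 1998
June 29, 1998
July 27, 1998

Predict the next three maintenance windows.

August 31, 1998; September 28, 1998; October 26, 1998

Every date is a Monday; gaps 35, 28, 28, 35, 28 days.
Each is the last Monday of its month (at least one falls on the 29th or later, ruling out '4th Monday').
Last Monday of August 1998: August 31, 1998.
September 1998 ends with Monday September 28, 1998.
October 1998 ends with Monday October 26, 1998.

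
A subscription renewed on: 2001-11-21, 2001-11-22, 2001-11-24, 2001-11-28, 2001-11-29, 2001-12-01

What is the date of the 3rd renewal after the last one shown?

The gap pattern 1, 2, 4, 1, 2 repeats every 3 events.
These are the Wednesdays, Thursdays and Saturdays of each week.
The following Wednesday is 2001-12-05.
Next Thursday: 2001-12-06.
Next Saturday: 2001-12-08.

2001-12-08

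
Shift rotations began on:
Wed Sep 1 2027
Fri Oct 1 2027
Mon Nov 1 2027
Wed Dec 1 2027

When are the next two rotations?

Sat Jan 1 2028, Tue Feb 1 2028

Gaps: 30, 31, 30 days — not constant. Every event is on the 1st of the month.
Pattern: the 1st of each month.
Next: January 2028 → Sat Jan 1 2028.
February 2028: Tue Feb 1 2028.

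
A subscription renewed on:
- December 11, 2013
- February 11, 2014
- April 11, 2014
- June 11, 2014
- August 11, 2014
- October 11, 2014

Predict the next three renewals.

Each date is the 11th; the gaps (62, 59, 61, 61, 61) track the month lengths.
The rule is the 11th of every 2 months.
Next: December 2014 → December 11, 2014.
Next: February 2015 → February 11, 2015.
April 2015: April 11, 2015.

December 11, 2014; February 11, 2015; April 11, 2015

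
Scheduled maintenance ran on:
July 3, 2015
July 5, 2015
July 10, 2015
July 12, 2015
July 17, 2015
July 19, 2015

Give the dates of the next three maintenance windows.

The gap pattern 2, 5, 2, 5, 2 repeats every 2 events.
These are the Fridays and Sundays of each week.
The following Friday is July 24, 2015.
Next Sunday: July 26, 2015.
The following Friday is July 31, 2015.

July 24, 2015; July 26, 2015; July 31, 2015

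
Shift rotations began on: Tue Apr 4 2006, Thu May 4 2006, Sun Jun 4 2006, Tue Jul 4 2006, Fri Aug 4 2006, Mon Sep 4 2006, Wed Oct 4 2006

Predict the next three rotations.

Gaps: 30, 31, 30, 31, 31, 30 days — not constant. Every event is on the 4th of the month.
Pattern: the 4th of each month.
Next: November 2006 → Sat Nov 4 2006.
Next: December 2006 → Mon Dec 4 2006.
January 2007: Thu Jan 4 2007.

Sat Nov 4 2006, Mon Dec 4 2006, Thu Jan 4 2007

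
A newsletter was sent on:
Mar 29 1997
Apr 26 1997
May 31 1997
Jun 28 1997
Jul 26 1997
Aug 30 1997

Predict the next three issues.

All Saturdays; the gaps (28, 35, 28, 28, 35) vary with month length.
This is the last Saturday of each month.
September 1997 ends with Saturday Sep 27 1997.
October 1997 ends with Saturday Oct 25 1997.
November 1997 ends with Saturday Nov 29 1997.

Sep 27 1997, Oct 25 1997, Nov 29 1997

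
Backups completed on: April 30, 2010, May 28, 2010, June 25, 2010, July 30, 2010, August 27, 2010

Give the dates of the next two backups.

September 24, 2010; October 29, 2010

All Fridays; the gaps (28, 28, 35, 28) vary with month length.
This is the last Friday of each month.
September 2010 ends with Friday September 24, 2010.
October 2010 ends with Friday October 29, 2010.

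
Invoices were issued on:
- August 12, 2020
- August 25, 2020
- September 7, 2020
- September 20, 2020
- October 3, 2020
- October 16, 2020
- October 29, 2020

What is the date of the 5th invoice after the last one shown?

Every event comes 13 days after the last (13, 13, 13, 13, 13, 13).
October 29, 2020 + 13 days = November 11, 2020.
November 11, 2020 + 13 days = November 24, 2020.
November 24, 2020 + 13 days = December 7, 2020.
December 7, 2020 + 13 days = December 20, 2020.
December 20, 2020 + 13 days = January 2, 2021.

January 2, 2021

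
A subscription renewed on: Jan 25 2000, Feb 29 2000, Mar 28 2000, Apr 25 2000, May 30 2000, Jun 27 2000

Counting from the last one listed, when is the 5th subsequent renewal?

Nov 28 2000

These are Tuesdays with 35, 28, 28, 35, 28-day gaps.
Each is the final Tuesday of its month — Feb 29 2000 is past the 28th, so '4th Tuesday' doesn't fit.
July 2000 ends with Tuesday Jul 25 2000.
August 2000 ends with Tuesday Aug 29 2000.
Last Tuesday of September 2000: Sep 26 2000.
October 2000 ends with Tuesday Oct 31 2000.
November 2000 ends with Tuesday Nov 28 2000.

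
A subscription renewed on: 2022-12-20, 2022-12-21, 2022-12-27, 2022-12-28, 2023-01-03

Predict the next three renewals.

Every event lands on a Tuesday or Wednesday (gaps cycle 1, 6, 1, 6).
So the schedule is: every Tuesday and Wednesday.
Next Wednesday: 2023-01-04.
The following Tuesday is 2023-01-10.
The following Wednesday is 2023-01-11.

2023-01-04, 2023-01-10, 2023-01-11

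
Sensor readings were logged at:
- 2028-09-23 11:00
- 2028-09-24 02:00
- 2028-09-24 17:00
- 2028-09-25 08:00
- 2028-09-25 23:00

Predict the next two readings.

2028-09-26 14:00, 2028-09-27 05:00

The interval is a steady 15 hours (15, 15, 15, 15).
2028-09-25 23:00 + 15 h = 2028-09-26 14:00.
2028-09-26 14:00 + 15 h = 2028-09-27 05:00.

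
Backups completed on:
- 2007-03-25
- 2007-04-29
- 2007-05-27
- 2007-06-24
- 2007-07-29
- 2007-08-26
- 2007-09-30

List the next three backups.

2007-10-28, 2007-11-25, 2007-12-30

All Sundays; the gaps (35, 28, 28, 35, 28, 35) vary with month length.
This is the last Sunday of each month.
October 2007 ends with Sunday 2007-10-28.
Last Sunday of November 2007: 2007-11-25.
December 2007 ends with Sunday 2007-12-30.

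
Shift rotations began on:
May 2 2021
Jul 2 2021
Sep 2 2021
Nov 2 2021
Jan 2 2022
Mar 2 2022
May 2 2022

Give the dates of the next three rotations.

Gaps: 61, 62, 61, 61, 59, 61 days — not constant. Every event is on the 2nd of the month.
Pattern: the 2nd of every 2 months.
Next: July 2022 → Jul 2 2022.
September 2022: Sep 2 2022.
Next: November 2022 → Nov 2 2022.

Jul 2 2022, Sep 2 2022, Nov 2 2022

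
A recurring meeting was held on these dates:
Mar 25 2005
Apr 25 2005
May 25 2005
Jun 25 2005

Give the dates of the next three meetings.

Each date is the 25th; the gaps (31, 30, 31) track the month lengths.
The rule is the 25th of each month.
Next: July 2005 → Jul 25 2005.
August 2005: Aug 25 2005.
September 2005: Sep 25 2005.

Jul 25 2005, Aug 25 2005, Sep 25 2005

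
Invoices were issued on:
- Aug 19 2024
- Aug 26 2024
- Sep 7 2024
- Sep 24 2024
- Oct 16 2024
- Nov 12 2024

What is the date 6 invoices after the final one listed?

Aug 6 2025

The spacing grows by 5 each time: 7, 12, 17, 22, 27 days.
Next gap: 32 days. Nov 12 2024 + 32 days = Dec 14 2024.
Next gap: 37 days. Dec 14 2024 + 37 days = Jan 20 2025.
Next gap: 42 days. Jan 20 2025 + 42 days = Mar 3 2025.
Next gap: 47 days. Mar 3 2025 + 47 days = Apr 19 2025.
Next gap: 52 days. Apr 19 2025 + 52 days = Jun 10 2025.
Next gap: 57 days. Jun 10 2025 + 57 days = Aug 6 2025.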